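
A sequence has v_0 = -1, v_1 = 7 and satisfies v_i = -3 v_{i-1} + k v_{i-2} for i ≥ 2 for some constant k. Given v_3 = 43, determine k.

-2

v_2 = -21 - k
v_3 = 63 + 10k
So 63 + 10k = 43, giving k = -2.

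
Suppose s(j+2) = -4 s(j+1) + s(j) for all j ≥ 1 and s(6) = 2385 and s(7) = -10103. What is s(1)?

5

Rearranging, s(j-2) = s(j) + 4 s(j-1).
s(5) = -10103 + 4·2385 = -563
s(4) = 2385 + 4·(-563) = 133
s(3) = -563 + 4·133 = -31
s(2) = 133 + 4·(-31) = 9
s(1) = -31 + 4·9 = 5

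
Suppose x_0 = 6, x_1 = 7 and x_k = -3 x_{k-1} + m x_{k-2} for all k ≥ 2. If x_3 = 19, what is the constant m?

4

x_2 = -21 + 6m
x_3 = 63 - 11m
So 63 - 11m = 19, giving m = 4.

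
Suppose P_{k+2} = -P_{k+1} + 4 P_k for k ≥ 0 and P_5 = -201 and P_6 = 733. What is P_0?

8

Rearranging, P_{k-2} = (P_k + P_{k-1}) / 4.
P_4 = (733 + (-201)) / 4 = 532/4 = 133
P_3 = (-201 + 133) / 4 = -68/4 = -17
P_2 = (133 + (-17)) / 4 = 116/4 = 29
P_1 = (-17 + 29) / 4 = 12/4 = 3
P_0 = (29 + 3) / 4 = 32/4 = 8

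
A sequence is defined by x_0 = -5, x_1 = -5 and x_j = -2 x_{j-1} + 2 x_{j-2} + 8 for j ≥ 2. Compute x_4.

x_2 = -2(-5) + 2(-5) + 8 = 8
x_3 = -2(8) + 2(-5) + 8 = -18
x_4 = -2(-18) + 2(8) + 8 = 60

60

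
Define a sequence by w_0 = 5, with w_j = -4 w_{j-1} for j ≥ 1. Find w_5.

-5120

w_1 = -4(5) = -20
w_2 = -4(-20) = 80
w_3 = -4(80) = -320
w_4 = -4(-320) = 1280
w_5 = -4(1280) = -5120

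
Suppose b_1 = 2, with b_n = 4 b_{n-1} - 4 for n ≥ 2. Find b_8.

10924

b_2 = 4(2) - 4 = 4
b_3 = 4(4) - 4 = 12
b_4 = 4(12) - 4 = 44
b_5 = 4(44) - 4 = 172
b_6 = 4(172) - 4 = 684
b_7 = 4(684) - 4 = 2732
b_8 = 4(2732) - 4 = 10924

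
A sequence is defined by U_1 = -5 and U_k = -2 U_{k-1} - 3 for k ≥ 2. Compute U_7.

U_2 = -2*(-5) - 3 = 7
U_3 = -2*7 - 3 = -17
U_4 = -2*(-17) - 3 = 31
U_5 = -2*31 - 3 = -65
U_6 = -2*(-65) - 3 = 127
U_7 = -2*127 - 3 = -257

-257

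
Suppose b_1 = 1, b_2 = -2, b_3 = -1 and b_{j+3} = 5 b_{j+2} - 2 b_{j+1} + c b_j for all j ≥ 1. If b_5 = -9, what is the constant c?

-2

b_4 = -1 + c
b_5 = -3 + 3c
So -3 + 3c = -9, giving c = -2.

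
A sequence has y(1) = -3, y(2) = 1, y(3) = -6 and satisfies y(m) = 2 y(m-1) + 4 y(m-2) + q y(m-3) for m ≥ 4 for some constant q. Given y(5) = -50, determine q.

2

y(4) = -8 - 3q
y(5) = -40 - 5q
So -40 - 5q = -50, giving q = 2.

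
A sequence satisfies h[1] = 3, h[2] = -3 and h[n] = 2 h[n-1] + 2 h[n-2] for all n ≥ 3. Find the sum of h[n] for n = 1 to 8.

-414

h[3] = 2·(-3) + 2·3 = 0
h[4] = 2·0 + 2·(-3) = -6
h[5] = 2·(-6) + 2·0 = -12
h[6] = 2·(-12) + 2·(-6) = -36
h[7] = 2·(-36) + 2·(-12) = -96
h[8] = 2·(-96) + 2·(-36) = -264
Sum = 3 + (-3) + 0 + (-6) + (-12) + (-36) + (-96) + (-264) = -414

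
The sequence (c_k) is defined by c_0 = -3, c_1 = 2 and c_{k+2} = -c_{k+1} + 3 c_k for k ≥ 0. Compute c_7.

554

c_2 = -2 + 3·(-3) = -11
c_3 = -(-11) + 3·2 = 17
c_4 = -17 + 3·(-11) = -50
c_5 = -(-50) + 3·17 = 101
c_6 = -101 + 3·(-50) = -251
c_7 = -(-251) + 3·101 = 554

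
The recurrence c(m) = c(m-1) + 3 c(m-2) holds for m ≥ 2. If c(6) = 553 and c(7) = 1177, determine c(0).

Rearranging, c(m-2) = (c(m) - c(m-1)) / 3.
c(5) = (1177 - 553) / 3 = 624/3 = 208
c(4) = (553 - 208) / 3 = 345/3 = 115
c(3) = (208 - 115) / 3 = 93/3 = 31
c(2) = (115 - 31) / 3 = 84/3 = 28
c(1) = (31 - 28) / 3 = 3/3 = 1
c(0) = (28 - 1) / 3 = 27/3 = 9

9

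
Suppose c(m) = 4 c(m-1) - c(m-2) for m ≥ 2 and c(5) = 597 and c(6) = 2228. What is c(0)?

8

Rearranging, c(m-2) = -(c(m) - 4 c(m-1)).
c(4) = -(2228 - 4(597)) = 160
c(3) = -(597 - 4(160)) = 43
c(2) = -(160 - 4(43)) = 12
c(1) = -(43 - 4(12)) = 5
c(0) = -(12 - 4(5)) = 8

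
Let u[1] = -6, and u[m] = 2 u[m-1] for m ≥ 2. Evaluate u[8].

u[2] = 2·(-6) = -12
u[3] = 2·(-12) = -24
u[4] = 2·(-24) = -48
u[5] = 2·(-48) = -96
u[6] = 2·(-96) = -192
u[7] = 2·(-192) = -384
u[8] = 2·(-384) = -768

-768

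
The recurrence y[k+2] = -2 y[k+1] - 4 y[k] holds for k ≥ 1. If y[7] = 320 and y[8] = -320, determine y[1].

Rearranging, y[k-2] = (y[k] + 2 y[k-1]) / -4.
y[6] = (-320 + 2(320)) / -4 = 320/-4 = -80
y[5] = (320 + 2(-80)) / -4 = 160/-4 = -40
y[4] = (-80 + 2(-40)) / -4 = -160/-4 = 40
y[3] = (-40 + 2(40)) / -4 = 40/-4 = -10
y[2] = (40 + 2(-10)) / -4 = 20/-4 = -5
y[1] = (-10 + 2(-5)) / -4 = -20/-4 = 5

5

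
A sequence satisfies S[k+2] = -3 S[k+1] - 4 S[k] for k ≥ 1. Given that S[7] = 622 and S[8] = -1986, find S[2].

6

Rearranging, S[k-2] = (S[k] + 3 S[k-1]) / -4.
S[6] = (-1986 + 3*622) / -4 = -120/-4 = 30
S[5] = (622 + 3*30) / -4 = 712/-4 = -178
S[4] = (30 + 3*(-178)) / -4 = -504/-4 = 126
S[3] = (-178 + 3*126) / -4 = 200/-4 = -50
S[2] = (126 + 3*(-50)) / -4 = -24/-4 = 6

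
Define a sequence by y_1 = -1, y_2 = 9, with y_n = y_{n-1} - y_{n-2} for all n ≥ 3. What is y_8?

y_3 = 9 - (-1) = 10
y_4 = 10 - 9 = 1
y_5 = 1 - 10 = -9
y_6 = (-9) - 1 = -10
y_7 = (-10) - (-9) = -1
y_8 = (-1) - (-10) = 9

9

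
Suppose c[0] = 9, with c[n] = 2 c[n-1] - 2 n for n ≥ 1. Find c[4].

92

c[1] = 2*9 - 2 = 16
c[2] = 2*16 - 4 = 28
c[3] = 2*28 - 6 = 50
c[4] = 2*50 - 8 = 92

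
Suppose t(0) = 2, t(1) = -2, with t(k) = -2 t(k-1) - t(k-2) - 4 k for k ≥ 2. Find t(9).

t(2) = -2·(-2) - 2 - 8 = -6
t(3) = -2·(-6) - (-2) - 12 = 2
t(4) = -2·2 - (-6) - 16 = -14
t(5) = -2·(-14) - 2 - 20 = 6
t(6) = -2·6 - (-14) - 24 = -22
t(7) = -2·(-22) - 6 - 28 = 10
t(8) = -2·10 - (-22) - 32 = -30
t(9) = -2·(-30) - 10 - 36 = 14

14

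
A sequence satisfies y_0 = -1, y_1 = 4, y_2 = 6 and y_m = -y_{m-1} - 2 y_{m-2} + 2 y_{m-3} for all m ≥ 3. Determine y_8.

192

y_3 = -6 - 2·4 + 2·(-1) = -16
y_4 = -(-16) - 2·6 + 2·4 = 12
y_5 = -12 - 2·(-16) + 2·6 = 32
y_6 = -32 - 2·12 + 2·(-16) = -88
y_7 = -(-88) - 2·32 + 2·12 = 48
y_8 = -48 - 2·(-88) + 2·32 = 192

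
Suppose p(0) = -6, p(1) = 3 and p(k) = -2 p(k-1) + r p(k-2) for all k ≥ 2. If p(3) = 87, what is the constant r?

p(2) = -6 - 6r
p(3) = 12 + 15r
So 12 + 15r = 87, giving r = 5.

5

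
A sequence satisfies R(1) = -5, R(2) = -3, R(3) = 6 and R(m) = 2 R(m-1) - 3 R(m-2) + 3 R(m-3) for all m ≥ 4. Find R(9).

R(4) = 2*6 - 3*(-3) + 3*(-5) = 6
R(5) = 2*6 - 3*6 + 3*(-3) = -15
R(6) = 2*(-15) - 3*6 + 3*6 = -30
R(7) = 2*(-30) - 3*(-15) + 3*6 = 3
R(8) = 2*3 - 3*(-30) + 3*(-15) = 51
R(9) = 2*51 - 3*3 + 3*(-30) = 3

3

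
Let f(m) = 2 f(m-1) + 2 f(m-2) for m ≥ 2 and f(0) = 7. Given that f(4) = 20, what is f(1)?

-4

Let f(1) = x.
f(2) = 14 + 2x
f(3) = 28 + 6x
f(4) = 84 + 16x
So 84 + 16x = 20, giving x = -4.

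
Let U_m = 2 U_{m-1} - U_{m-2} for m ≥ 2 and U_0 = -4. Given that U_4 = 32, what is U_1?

Let U_1 = v.
U_2 = 4 + 2v
U_3 = 8 + 3v
U_4 = 12 + 4v
So 12 + 4v = 32, giving v = 5.

5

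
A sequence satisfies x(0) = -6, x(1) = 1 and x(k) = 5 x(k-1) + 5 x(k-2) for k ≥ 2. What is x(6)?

-24750

x(2) = 5·1 + 5·(-6) = -25
x(3) = 5·(-25) + 5·1 = -120
x(4) = 5·(-120) + 5·(-25) = -725
x(5) = 5·(-725) + 5·(-120) = -4225
x(6) = 5·(-4225) + 5·(-725) = -24750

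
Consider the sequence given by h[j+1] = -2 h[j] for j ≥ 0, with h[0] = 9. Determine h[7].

h[1] = -2*9 = -18
h[2] = -2*(-18) = 36
h[3] = -2*36 = -72
h[4] = -2*(-72) = 144
h[5] = -2*144 = -288
h[6] = -2*(-288) = 576
h[7] = -2*576 = -1152

-1152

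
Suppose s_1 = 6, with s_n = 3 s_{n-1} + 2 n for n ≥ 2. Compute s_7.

6188

s_2 = 3(6) + 4 = 22
s_3 = 3(22) + 6 = 72
s_4 = 3(72) + 8 = 224
s_5 = 3(224) + 10 = 682
s_6 = 3(682) + 12 = 2058
s_7 = 3(2058) + 14 = 6188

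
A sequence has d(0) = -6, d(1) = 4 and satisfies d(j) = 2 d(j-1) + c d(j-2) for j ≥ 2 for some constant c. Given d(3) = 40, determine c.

-3

d(2) = 8 - 6c
d(3) = 16 - 8c
So 16 - 8c = 40, giving c = -3.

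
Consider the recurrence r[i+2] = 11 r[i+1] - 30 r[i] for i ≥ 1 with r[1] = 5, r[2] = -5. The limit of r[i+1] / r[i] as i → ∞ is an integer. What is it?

6

The characteristic equation is r^2 - 11r + 30 = 0, which factors as (r - 6)(r - 5) = 0.
So the roots are 6 and 5. Since |6| > |5| and the coefficient of 6^i is non-zero, the ratio tends to 6.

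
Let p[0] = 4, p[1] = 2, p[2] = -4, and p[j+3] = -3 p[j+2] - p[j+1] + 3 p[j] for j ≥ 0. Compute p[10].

-1708

p[3] = -3*(-4) - 2 + 3*4 = 22
p[4] = -3*22 - (-4) + 3*2 = -56
p[5] = -3*(-56) - 22 + 3*(-4) = 134
p[6] = -3*134 - (-56) + 3*22 = -280
p[7] = -3*(-280) - 134 + 3*(-56) = 538
p[8] = -3*538 - (-280) + 3*134 = -932
p[9] = -3*(-932) - 538 + 3*(-280) = 1418
p[10] = -3*1418 - (-932) + 3*538 = -1708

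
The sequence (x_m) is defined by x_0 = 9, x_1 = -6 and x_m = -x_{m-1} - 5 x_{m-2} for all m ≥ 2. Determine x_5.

x_2 = -(-6) - 5·9 = -39
x_3 = -(-39) - 5·(-6) = 69
x_4 = -69 - 5·(-39) = 126
x_5 = -126 - 5·69 = -471

-471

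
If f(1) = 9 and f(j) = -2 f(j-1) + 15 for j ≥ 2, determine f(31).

The fixed point is 15/(1 + 2) = 5, so f(j) - 5 = -2(f(j-1) - 5).
Hence f(j) = 4·(-2)^{j-1} + 5.
f(31) = 4·(-2)^{30} + 5 = 4·1073741824 + 5 = 4294967301.

4294967301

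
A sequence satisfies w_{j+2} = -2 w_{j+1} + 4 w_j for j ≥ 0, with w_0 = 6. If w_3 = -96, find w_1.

Let w_1 = x.
w_2 = 24 - 2x
w_3 = -48 + 8x
So -48 + 8x = -96, giving x = -6.

-6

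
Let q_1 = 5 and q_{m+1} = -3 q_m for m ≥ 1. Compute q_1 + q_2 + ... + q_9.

q_2 = -3*5 = -15
q_3 = -3*(-15) = 45
q_4 = -3*45 = -135
q_5 = -3*(-135) = 405
q_6 = -3*405 = -1215
q_7 = -3*(-1215) = 3645
q_8 = -3*3645 = -10935
q_9 = -3*(-10935) = 32805
Sum = 5 + (-15) + 45 + (-135) + 405 + (-1215) + 3645 + (-10935) + 32805 = 24605

24605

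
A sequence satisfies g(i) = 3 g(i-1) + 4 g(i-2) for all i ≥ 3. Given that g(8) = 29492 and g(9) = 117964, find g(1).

Rearranging, g(i-2) = (g(i) - 3 g(i-1)) / 4.
g(7) = (117964 - 3*29492) / 4 = 29488/4 = 7372
g(6) = (29492 - 3*7372) / 4 = 7376/4 = 1844
g(5) = (7372 - 3*1844) / 4 = 1840/4 = 460
g(4) = (1844 - 3*460) / 4 = 464/4 = 116
g(3) = (460 - 3*116) / 4 = 112/4 = 28
g(2) = (116 - 3*28) / 4 = 32/4 = 8
g(1) = (28 - 3*8) / 4 = 4/4 = 1

1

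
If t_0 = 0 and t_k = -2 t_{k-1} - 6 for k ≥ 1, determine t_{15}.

-65538

The fixed point is -6/(1 + 2) = -2, so t_k + 2 = -2(t_{k-1} + 2).
Hence t_k = 2·(-2)^k - 2.
t_{15} = 2·(-2)^{15} - 2 = 2·-32768 - 2 = -65538.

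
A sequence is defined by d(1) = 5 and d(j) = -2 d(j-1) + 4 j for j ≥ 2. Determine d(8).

-344

d(2) = -2·5 + 8 = -2
d(3) = -2·(-2) + 12 = 16
d(4) = -2·16 + 16 = -16
d(5) = -2·(-16) + 20 = 52
d(6) = -2·52 + 24 = -80
d(7) = -2·(-80) + 28 = 188
d(8) = -2·188 + 32 = -344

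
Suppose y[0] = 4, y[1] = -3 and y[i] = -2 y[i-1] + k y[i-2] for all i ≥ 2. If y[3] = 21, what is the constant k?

y[2] = 6 + 4k
y[3] = -12 - 11k
So -12 - 11k = 21, giving k = -3.

-3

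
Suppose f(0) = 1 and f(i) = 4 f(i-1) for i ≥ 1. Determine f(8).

f(1) = 4(1) = 4
f(2) = 4(4) = 16
f(3) = 4(16) = 64
f(4) = 4(64) = 256
f(5) = 4(256) = 1024
f(6) = 4(1024) = 4096
f(7) = 4(4096) = 16384
f(8) = 4(16384) = 65536

65536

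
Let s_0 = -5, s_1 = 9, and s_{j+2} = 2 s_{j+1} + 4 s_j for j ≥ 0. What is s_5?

s_2 = 2(9) + 4(-5) = -2
s_3 = 2(-2) + 4(9) = 32
s_4 = 2(32) + 4(-2) = 56
s_5 = 2(56) + 4(32) = 240

240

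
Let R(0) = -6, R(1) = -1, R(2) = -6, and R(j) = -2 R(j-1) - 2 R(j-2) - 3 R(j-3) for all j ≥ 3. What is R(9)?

704

R(3) = -2(-6) - 2(-1) - 3(-6) = 32
R(4) = -2(32) - 2(-6) - 3(-1) = -49
R(5) = -2(-49) - 2(32) - 3(-6) = 52
R(6) = -2(52) - 2(-49) - 3(32) = -102
R(7) = -2(-102) - 2(52) - 3(-49) = 247
R(8) = -2(247) - 2(-102) - 3(52) = -446
R(9) = -2(-446) - 2(247) - 3(-102) = 704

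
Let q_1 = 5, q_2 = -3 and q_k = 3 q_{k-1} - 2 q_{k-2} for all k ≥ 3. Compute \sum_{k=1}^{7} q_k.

-925

q_3 = 3·(-3) - 2·5 = -19
q_4 = 3·(-19) - 2·(-3) = -51
q_5 = 3·(-51) - 2·(-19) = -115
q_6 = 3·(-115) - 2·(-51) = -243
q_7 = 3·(-243) - 2·(-115) = -499
Sum = 5 + (-3) + (-19) + (-51) + (-115) + (-243) + (-499) = -925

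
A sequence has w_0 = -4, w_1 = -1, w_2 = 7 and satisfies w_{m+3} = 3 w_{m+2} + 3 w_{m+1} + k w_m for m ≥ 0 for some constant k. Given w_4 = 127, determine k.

w_3 = 18 - 4k
w_4 = 75 - 13k
So 75 - 13k = 127, giving k = -4.

-4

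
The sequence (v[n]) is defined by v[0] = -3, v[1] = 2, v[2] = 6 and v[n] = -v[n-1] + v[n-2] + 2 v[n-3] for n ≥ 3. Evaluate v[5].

-18

v[3] = -6 + 2 + 2*(-3) = -10
v[4] = -(-10) + 6 + 2*2 = 20
v[5] = -20 + (-10) + 2*6 = -18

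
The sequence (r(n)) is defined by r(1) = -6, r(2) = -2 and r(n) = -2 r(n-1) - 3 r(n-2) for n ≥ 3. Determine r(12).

r(3) = -2·(-2) - 3·(-6) = 22
r(4) = -2·22 - 3·(-2) = -38
r(5) = -2·(-38) - 3·22 = 10
r(6) = -2·10 - 3·(-38) = 94
r(7) = -2·94 - 3·10 = -218
r(8) = -2·(-218) - 3·94 = 154
r(9) = -2·154 - 3·(-218) = 346
r(10) = -2·346 - 3·154 = -1154
r(11) = -2·(-1154) - 3·346 = 1270
r(12) = -2·1270 - 3·(-1154) = 922

922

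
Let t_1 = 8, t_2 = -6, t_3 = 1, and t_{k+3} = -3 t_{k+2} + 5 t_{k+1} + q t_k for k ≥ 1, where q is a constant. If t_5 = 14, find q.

t_4 = -33 + 8q
t_5 = 104 - 30q
So 104 - 30q = 14, giving q = 3.

3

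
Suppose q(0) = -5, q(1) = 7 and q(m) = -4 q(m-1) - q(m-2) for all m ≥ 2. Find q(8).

q(2) = -4·7 - (-5) = -23
q(3) = -4·(-23) - 7 = 85
q(4) = -4·85 - (-23) = -317
q(5) = -4·(-317) - 85 = 1183
q(6) = -4·1183 - (-317) = -4415
q(7) = -4·(-4415) - 1183 = 16477
q(8) = -4·16477 - (-4415) = -61493

-61493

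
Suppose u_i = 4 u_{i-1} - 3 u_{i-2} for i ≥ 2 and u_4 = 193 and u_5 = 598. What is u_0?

Rearranging, u_{i-2} = (u_i - 4 u_{i-1}) / -3.
u_3 = (598 - 4·193) / -3 = -174/-3 = 58
u_2 = (193 - 4·58) / -3 = -39/-3 = 13
u_1 = (58 - 4·13) / -3 = 6/-3 = -2
u_0 = (13 - 4·(-2)) / -3 = 21/-3 = -7

-7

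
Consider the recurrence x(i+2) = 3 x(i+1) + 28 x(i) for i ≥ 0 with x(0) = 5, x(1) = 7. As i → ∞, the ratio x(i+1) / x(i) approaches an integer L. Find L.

The characteristic equation is r^2 - 3r - 28 = 0, which factors as (r - 7)(r + 4) = 0.
So the roots are 7 and -4. Since |7| > |-4| and the coefficient of 7^i is non-zero, the ratio tends to 7.

7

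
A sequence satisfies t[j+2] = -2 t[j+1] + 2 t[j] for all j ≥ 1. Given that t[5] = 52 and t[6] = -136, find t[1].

Rearranging, t[j-2] = (t[j] + 2 t[j-1]) / 2.
t[4] = (-136 + 2(52)) / 2 = -32/2 = -16
t[3] = (52 + 2(-16)) / 2 = 20/2 = 10
t[2] = (-16 + 2(10)) / 2 = 4/2 = 2
t[1] = (10 + 2(2)) / 2 = 14/2 = 7

7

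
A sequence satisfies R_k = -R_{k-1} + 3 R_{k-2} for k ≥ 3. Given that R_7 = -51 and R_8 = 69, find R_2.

-3

Rearranging, R_{k-2} = (R_k + R_{k-1}) / 3.
R_6 = (69 + (-51)) / 3 = 18/3 = 6
R_5 = (-51 + 6) / 3 = -45/3 = -15
R_4 = (6 + (-15)) / 3 = -9/3 = -3
R_3 = (-15 + (-3)) / 3 = -18/3 = -6
R_2 = (-3 + (-6)) / 3 = -9/3 = -3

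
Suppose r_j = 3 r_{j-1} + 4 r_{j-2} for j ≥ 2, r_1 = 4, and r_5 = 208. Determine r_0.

Let r_0 = x.
r_2 = 12 + 4x
r_3 = 52 + 12x
r_4 = 204 + 52x
r_5 = 820 + 204x
So 820 + 204x = 208, giving x = -3.

-3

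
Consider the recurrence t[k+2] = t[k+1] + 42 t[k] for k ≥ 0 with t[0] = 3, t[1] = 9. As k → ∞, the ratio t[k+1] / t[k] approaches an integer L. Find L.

7

The characteristic equation is r^2 - r - 42 = 0, which factors as (r - 7)(r + 6) = 0.
So the roots are 7 and -6. Since |7| > |-6| and the coefficient of 7^k is non-zero, the ratio tends to 7.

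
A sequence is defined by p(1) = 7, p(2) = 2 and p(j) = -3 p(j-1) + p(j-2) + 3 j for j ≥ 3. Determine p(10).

-26566

p(3) = -3·2 + 7 + 9 = 10
p(4) = -3·10 + 2 + 12 = -16
p(5) = -3·(-16) + 10 + 15 = 73
p(6) = -3·73 + (-16) + 18 = -217
p(7) = -3·(-217) + 73 + 21 = 745
p(8) = -3·745 + (-217) + 24 = -2428
p(9) = -3·(-2428) + 745 + 27 = 8056
p(10) = -3·8056 + (-2428) + 30 = -26566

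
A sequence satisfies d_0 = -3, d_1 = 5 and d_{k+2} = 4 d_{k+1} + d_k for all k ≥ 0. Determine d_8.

99501

d_2 = 4·5 + (-3) = 17
d_3 = 4·17 + 5 = 73
d_4 = 4·73 + 17 = 309
d_5 = 4·309 + 73 = 1309
d_6 = 4·1309 + 309 = 5545
d_7 = 4·5545 + 1309 = 23489
d_8 = 4·23489 + 5545 = 99501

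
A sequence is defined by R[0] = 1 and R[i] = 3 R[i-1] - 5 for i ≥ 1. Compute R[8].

-9839

R[1] = 3·1 - 5 = -2
R[2] = 3·(-2) - 5 = -11
R[3] = 3·(-11) - 5 = -38
R[4] = 3·(-38) - 5 = -119
R[5] = 3·(-119) - 5 = -362
R[6] = 3·(-362) - 5 = -1091
R[7] = 3·(-1091) - 5 = -3278
R[8] = 3·(-3278) - 5 = -9839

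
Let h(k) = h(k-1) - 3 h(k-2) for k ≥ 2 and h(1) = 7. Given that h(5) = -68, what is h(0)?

Let h(0) = w.
h(2) = 7 - 3w
h(3) = -14 - 3w
h(4) = -35 + 6w
h(5) = 7 + 15w
So 7 + 15w = -68, giving w = -5.

-5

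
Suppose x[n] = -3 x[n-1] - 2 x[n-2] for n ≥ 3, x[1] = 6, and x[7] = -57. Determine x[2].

Let x[2] = w.
x[3] = -12 - 3w
x[4] = 36 + 7w
x[5] = -84 - 15w
x[6] = 180 + 31w
x[7] = -372 - 63w
So -372 - 63w = -57, giving w = -5.

-5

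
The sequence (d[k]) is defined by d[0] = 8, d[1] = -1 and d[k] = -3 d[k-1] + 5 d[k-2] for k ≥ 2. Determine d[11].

d[2] = -3·(-1) + 5·8 = 43
d[3] = -3·43 + 5·(-1) = -134
d[4] = -3·(-134) + 5·43 = 617
d[5] = -3·617 + 5·(-134) = -2521
d[6] = -3·(-2521) + 5·617 = 10648
d[7] = -3·10648 + 5·(-2521) = -44549
d[8] = -3·(-44549) + 5·10648 = 186887
d[9] = -3·186887 + 5·(-44549) = -783406
d[10] = -3·(-783406) + 5·186887 = 3284653
d[11] = -3·3284653 + 5·(-783406) = -13770989

-13770989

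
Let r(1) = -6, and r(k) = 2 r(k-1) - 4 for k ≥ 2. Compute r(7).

r(2) = 2(-6) - 4 = -16
r(3) = 2(-16) - 4 = -36
r(4) = 2(-36) - 4 = -76
r(5) = 2(-76) - 4 = -156
r(6) = 2(-156) - 4 = -316
r(7) = 2(-316) - 4 = -636

-636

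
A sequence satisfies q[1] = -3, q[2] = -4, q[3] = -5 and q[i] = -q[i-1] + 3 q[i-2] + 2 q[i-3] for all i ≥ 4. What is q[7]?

-17

q[4] = -(-5) + 3(-4) + 2(-3) = -13
q[5] = -(-13) + 3(-5) + 2(-4) = -10
q[6] = -(-10) + 3(-13) + 2(-5) = -39
q[7] = -(-39) + 3(-10) + 2(-13) = -17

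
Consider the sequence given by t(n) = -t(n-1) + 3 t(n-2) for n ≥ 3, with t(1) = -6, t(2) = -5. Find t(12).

t(3) = -(-5) + 3·(-6) = -13
t(4) = -(-13) + 3·(-5) = -2
t(5) = -(-2) + 3·(-13) = -37
t(6) = -(-37) + 3·(-2) = 31
t(7) = -31 + 3·(-37) = -142
t(8) = -(-142) + 3·31 = 235
t(9) = -235 + 3·(-142) = -661
t(10) = -(-661) + 3·235 = 1366
t(11) = -1366 + 3·(-661) = -3349
t(12) = -(-3349) + 3·1366 = 7447

7447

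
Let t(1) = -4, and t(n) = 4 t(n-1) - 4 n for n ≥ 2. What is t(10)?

t(2) = 4(-4) - 8 = -24
t(3) = 4(-24) - 12 = -108
t(4) = 4(-108) - 16 = -448
t(5) = 4(-448) - 20 = -1812
t(6) = 4(-1812) - 24 = -7272
t(7) = 4(-7272) - 28 = -29116
t(8) = 4(-29116) - 32 = -116496
t(9) = 4(-116496) - 36 = -466020
t(10) = 4(-466020) - 40 = -1864120

-1864120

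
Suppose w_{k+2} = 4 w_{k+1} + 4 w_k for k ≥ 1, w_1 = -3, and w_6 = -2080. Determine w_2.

-2

Let w_2 = y.
w_3 = -12 + 4y
w_4 = -48 + 20y
w_5 = -240 + 96y
w_6 = -1152 + 464y
So -1152 + 464y = -2080, giving y = -2.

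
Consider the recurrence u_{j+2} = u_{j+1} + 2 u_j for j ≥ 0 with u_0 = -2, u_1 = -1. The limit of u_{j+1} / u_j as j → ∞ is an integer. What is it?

The characteristic equation is r^2 - r - 2 = 0, which factors as (r - 2)(r + 1) = 0.
So the roots are 2 and -1. Since |2| > |-1| and the coefficient of 2^j is non-zero, the ratio tends to 2.

2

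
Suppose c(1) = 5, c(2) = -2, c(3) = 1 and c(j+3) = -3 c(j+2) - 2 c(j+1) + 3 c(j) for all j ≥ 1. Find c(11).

4930

c(4) = -3·1 - 2·(-2) + 3·5 = 16
c(5) = -3·16 - 2·1 + 3·(-2) = -56
c(6) = -3·(-56) - 2·16 + 3·1 = 139
c(7) = -3·139 - 2·(-56) + 3·16 = -257
c(8) = -3·(-257) - 2·139 + 3·(-56) = 325
c(9) = -3·325 - 2·(-257) + 3·139 = -44
c(10) = -3·(-44) - 2·325 + 3·(-257) = -1289
c(11) = -3·(-1289) - 2·(-44) + 3·325 = 4930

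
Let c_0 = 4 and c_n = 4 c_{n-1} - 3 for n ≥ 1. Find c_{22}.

The fixed point is -3/(1 - 4) = 1, so c_n - 1 = 4(c_{n-1} - 1).
Hence c_n = 3·4^n + 1.
c_{22} = 3·4^{22} + 1 = 3·17592186044416 + 1 = 52776558133249.

52776558133249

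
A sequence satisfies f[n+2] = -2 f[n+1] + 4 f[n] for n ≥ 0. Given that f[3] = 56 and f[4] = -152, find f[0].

Rearranging, f[n-2] = (f[n] + 2 f[n-1]) / 4.
f[2] = (-152 + 2·56) / 4 = -40/4 = -10
f[1] = (56 + 2·(-10)) / 4 = 36/4 = 9
f[0] = (-10 + 2·9) / 4 = 8/4 = 2

2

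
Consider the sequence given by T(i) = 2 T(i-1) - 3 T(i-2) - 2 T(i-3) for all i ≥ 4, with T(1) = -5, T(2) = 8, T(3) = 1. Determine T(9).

T(4) = 2(1) - 3(8) - 2(-5) = -12
T(5) = 2(-12) - 3(1) - 2(8) = -43
T(6) = 2(-43) - 3(-12) - 2(1) = -52
T(7) = 2(-52) - 3(-43) - 2(-12) = 49
T(8) = 2(49) - 3(-52) - 2(-43) = 340
T(9) = 2(340) - 3(49) - 2(-52) = 637

637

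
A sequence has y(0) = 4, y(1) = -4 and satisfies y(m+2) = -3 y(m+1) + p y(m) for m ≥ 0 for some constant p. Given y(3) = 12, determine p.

-3

y(2) = 12 + 4p
y(3) = -36 - 16p
So -36 - 16p = 12, giving p = -3.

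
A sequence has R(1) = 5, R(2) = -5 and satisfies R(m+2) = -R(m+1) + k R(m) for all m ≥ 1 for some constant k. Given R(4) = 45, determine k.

-5

R(3) = 5 + 5k
R(4) = -5 - 10k
So -5 - 10k = 45, giving k = -5.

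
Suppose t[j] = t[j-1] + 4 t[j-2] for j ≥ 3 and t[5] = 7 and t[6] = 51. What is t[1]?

Rearranging, t[j-2] = (t[j] - t[j-1]) / 4.
t[4] = (51 - 7) / 4 = 44/4 = 11
t[3] = (7 - 11) / 4 = -4/4 = -1
t[2] = (11 - (-1)) / 4 = 12/4 = 3
t[1] = (-1 - 3) / 4 = -4/4 = -1

-1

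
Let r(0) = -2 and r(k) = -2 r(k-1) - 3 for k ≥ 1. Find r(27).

The fixed point is -3/(1 + 2) = -1, so r(k) + 1 = -2(r(k-1) + 1).
Hence r(k) = -1·(-2)^k - 1.
r(27) = -1·(-2)^{27} - 1 = -1·-134217728 - 1 = 134217727.

134217727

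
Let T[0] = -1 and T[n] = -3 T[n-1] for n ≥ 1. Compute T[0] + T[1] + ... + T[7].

T[1] = -3(-1) = 3
T[2] = -3(3) = -9
T[3] = -3(-9) = 27
T[4] = -3(27) = -81
T[5] = -3(-81) = 243
T[6] = -3(243) = -729
T[7] = -3(-729) = 2187
Sum = (-1) + 3 + (-9) + 27 + (-81) + 243 + (-729) + 2187 = 1640

1640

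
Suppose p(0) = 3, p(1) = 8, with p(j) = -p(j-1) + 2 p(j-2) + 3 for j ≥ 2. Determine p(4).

-13

p(2) = -8 + 2*3 + 3 = 1
p(3) = -1 + 2*8 + 3 = 18
p(4) = -18 + 2*1 + 3 = -13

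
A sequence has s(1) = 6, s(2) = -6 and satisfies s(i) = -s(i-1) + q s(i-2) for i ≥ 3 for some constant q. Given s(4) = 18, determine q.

-2

s(3) = 6 + 6q
s(4) = -6 - 12q
So -6 - 12q = 18, giving q = -2.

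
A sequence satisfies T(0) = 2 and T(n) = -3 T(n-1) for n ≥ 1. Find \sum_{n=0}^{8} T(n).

T(1) = -3(2) = -6
T(2) = -3(-6) = 18
T(3) = -3(18) = -54
T(4) = -3(-54) = 162
T(5) = -3(162) = -486
T(6) = -3(-486) = 1458
T(7) = -3(1458) = -4374
T(8) = -3(-4374) = 13122
Sum = 2 + (-6) + 18 + (-54) + 162 + (-486) + 1458 + (-4374) + 13122 = 9842

9842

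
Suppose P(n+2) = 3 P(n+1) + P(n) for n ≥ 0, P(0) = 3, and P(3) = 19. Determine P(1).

1

Let P(1) = z.
P(2) = 3 + 3z
P(3) = 9 + 10z
So 9 + 10z = 19, giving z = 1.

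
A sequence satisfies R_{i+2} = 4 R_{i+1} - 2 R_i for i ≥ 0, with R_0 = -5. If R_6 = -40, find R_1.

-3

Let R_1 = x.
R_2 = 10 + 4x
R_3 = 40 + 14x
R_4 = 140 + 48x
R_5 = 480 + 164x
R_6 = 1640 + 560x
So 1640 + 560x = -40, giving x = -3.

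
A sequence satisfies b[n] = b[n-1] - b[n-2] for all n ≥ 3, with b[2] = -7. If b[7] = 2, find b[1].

2

Let b[1] = x.
b[3] = -7 - x
b[4] = -x
b[5] = 7
b[6] = 7 + x
b[7] = x
So x = 2, giving x = 2.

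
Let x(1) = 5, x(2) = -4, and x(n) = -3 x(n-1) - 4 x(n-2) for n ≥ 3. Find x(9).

1448

x(3) = -3*(-4) - 4*5 = -8
x(4) = -3*(-8) - 4*(-4) = 40
x(5) = -3*40 - 4*(-8) = -88
x(6) = -3*(-88) - 4*40 = 104
x(7) = -3*104 - 4*(-88) = 40
x(8) = -3*40 - 4*104 = -536
x(9) = -3*(-536) - 4*40 = 1448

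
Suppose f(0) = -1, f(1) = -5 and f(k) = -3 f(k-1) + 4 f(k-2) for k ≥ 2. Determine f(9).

f(2) = -3*(-5) + 4*(-1) = 11
f(3) = -3*11 + 4*(-5) = -53
f(4) = -3*(-53) + 4*11 = 203
f(5) = -3*203 + 4*(-53) = -821
f(6) = -3*(-821) + 4*203 = 3275
f(7) = -3*3275 + 4*(-821) = -13109
f(8) = -3*(-13109) + 4*3275 = 52427
f(9) = -3*52427 + 4*(-13109) = -209717

-209717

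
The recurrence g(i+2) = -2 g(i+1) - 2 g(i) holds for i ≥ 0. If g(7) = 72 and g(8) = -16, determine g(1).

Rearranging, g(i-2) = (g(i) + 2 g(i-1)) / -2.
g(6) = (-16 + 2·72) / -2 = 128/-2 = -64
g(5) = (72 + 2·(-64)) / -2 = -56/-2 = 28
g(4) = (-64 + 2·28) / -2 = -8/-2 = 4
g(3) = (28 + 2·4) / -2 = 36/-2 = -18
g(2) = (4 + 2·(-18)) / -2 = -32/-2 = 16
g(1) = (-18 + 2·16) / -2 = 14/-2 = -7

-7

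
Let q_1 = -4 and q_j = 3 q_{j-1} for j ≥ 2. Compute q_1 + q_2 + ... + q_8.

q_2 = 3*(-4) = -12
q_3 = 3*(-12) = -36
q_4 = 3*(-36) = -108
q_5 = 3*(-108) = -324
q_6 = 3*(-324) = -972
q_7 = 3*(-972) = -2916
q_8 = 3*(-2916) = -8748
Sum = (-4) + (-12) + (-36) + (-108) + (-324) + (-972) + (-2916) + (-8748) = -13120

-13120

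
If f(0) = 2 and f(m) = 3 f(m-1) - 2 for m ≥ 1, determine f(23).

94143178828

The fixed point is -2/(1 - 3) = 1, so f(m) - 1 = 3(f(m-1) - 1).
Hence f(m) = 1·3^m + 1.
f(23) = 1·3^{23} + 1 = 1·94143178827 + 1 = 94143178828.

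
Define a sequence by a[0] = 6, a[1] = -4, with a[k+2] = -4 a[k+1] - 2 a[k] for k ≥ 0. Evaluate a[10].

a[2] = -4*(-4) - 2*6 = 4
a[3] = -4*4 - 2*(-4) = -8
a[4] = -4*(-8) - 2*4 = 24
a[5] = -4*24 - 2*(-8) = -80
a[6] = -4*(-80) - 2*24 = 272
a[7] = -4*272 - 2*(-80) = -928
a[8] = -4*(-928) - 2*272 = 3168
a[9] = -4*3168 - 2*(-928) = -10816
a[10] = -4*(-10816) - 2*3168 = 36928

36928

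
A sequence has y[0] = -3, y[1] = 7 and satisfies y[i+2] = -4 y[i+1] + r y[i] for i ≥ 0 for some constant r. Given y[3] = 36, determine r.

-4

y[2] = -28 - 3r
y[3] = 112 + 19r
So 112 + 19r = 36, giving r = -4.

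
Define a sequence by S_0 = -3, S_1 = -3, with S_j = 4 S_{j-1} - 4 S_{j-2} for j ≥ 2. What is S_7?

960

S_2 = 4(-3) - 4(-3) = 0
S_3 = 4(0) - 4(-3) = 12
S_4 = 4(12) - 4(0) = 48
S_5 = 4(48) - 4(12) = 144
S_6 = 4(144) - 4(48) = 384
S_7 = 4(384) - 4(144) = 960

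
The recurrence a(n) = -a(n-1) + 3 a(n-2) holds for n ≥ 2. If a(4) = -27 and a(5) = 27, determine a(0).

Rearranging, a(n-2) = (a(n) + a(n-1)) / 3.
a(3) = (27 + (-27)) / 3 = 0/3 = 0
a(2) = (-27 + 0) / 3 = -27/3 = -9
a(1) = (0 + (-9)) / 3 = -9/3 = -3
a(0) = (-9 + (-3)) / 3 = -12/3 = -4

-4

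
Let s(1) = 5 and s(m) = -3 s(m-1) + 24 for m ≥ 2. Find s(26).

847288609449

The fixed point is 24/(1 + 3) = 6, so s(m) - 6 = -3(s(m-1) - 6).
Hence s(m) = -1·(-3)^{m-1} + 6.
s(26) = -1·(-3)^{25} + 6 = -1·-847288609443 + 6 = 847288609449.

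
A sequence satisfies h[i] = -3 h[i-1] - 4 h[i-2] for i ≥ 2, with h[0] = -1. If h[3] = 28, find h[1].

Let h[1] = v.
h[2] = 4 - 3v
h[3] = -12 + 5v
So -12 + 5v = 28, giving v = 8.

8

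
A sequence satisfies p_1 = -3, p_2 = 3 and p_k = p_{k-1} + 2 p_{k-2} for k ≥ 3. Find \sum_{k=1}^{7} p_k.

-3

p_3 = 3 + 2*(-3) = -3
p_4 = (-3) + 2*3 = 3
p_5 = 3 + 2*(-3) = -3
p_6 = (-3) + 2*3 = 3
p_7 = 3 + 2*(-3) = -3
Sum = (-3) + 3 + (-3) + 3 + (-3) + 3 + (-3) = -3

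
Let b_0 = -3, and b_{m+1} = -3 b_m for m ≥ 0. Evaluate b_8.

-19683

b_1 = -3·(-3) = 9
b_2 = -3·9 = -27
b_3 = -3·(-27) = 81
b_4 = -3·81 = -243
b_5 = -3·(-243) = 729
b_6 = -3·729 = -2187
b_7 = -3·(-2187) = 6561
b_8 = -3·6561 = -19683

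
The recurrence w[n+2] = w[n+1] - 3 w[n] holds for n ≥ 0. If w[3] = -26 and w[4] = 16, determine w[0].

Rearranging, w[n-2] = (w[n] - w[n-1]) / -3.
w[2] = (16 - (-26)) / -3 = 42/-3 = -14
w[1] = (-26 - (-14)) / -3 = -12/-3 = 4
w[0] = (-14 - 4) / -3 = -18/-3 = 6

6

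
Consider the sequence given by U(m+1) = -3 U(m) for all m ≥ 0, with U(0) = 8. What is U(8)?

U(1) = -3*8 = -24
U(2) = -3*(-24) = 72
U(3) = -3*72 = -216
U(4) = -3*(-216) = 648
U(5) = -3*648 = -1944
U(6) = -3*(-1944) = 5832
U(7) = -3*5832 = -17496
U(8) = -3*(-17496) = 52488

52488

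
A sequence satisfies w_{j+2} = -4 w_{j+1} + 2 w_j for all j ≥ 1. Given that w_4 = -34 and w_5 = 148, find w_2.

-5

Rearranging, w_{j-2} = (w_j + 4 w_{j-1}) / 2.
w_3 = (148 + 4*(-34)) / 2 = 12/2 = 6
w_2 = (-34 + 4*6) / 2 = -10/2 = -5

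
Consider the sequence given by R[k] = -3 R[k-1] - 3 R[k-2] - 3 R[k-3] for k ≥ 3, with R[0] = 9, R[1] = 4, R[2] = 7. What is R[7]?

R[3] = -3*7 - 3*4 - 3*9 = -60
R[4] = -3*(-60) - 3*7 - 3*4 = 147
R[5] = -3*147 - 3*(-60) - 3*7 = -282
R[6] = -3*(-282) - 3*147 - 3*(-60) = 585
R[7] = -3*585 - 3*(-282) - 3*147 = -1350

-1350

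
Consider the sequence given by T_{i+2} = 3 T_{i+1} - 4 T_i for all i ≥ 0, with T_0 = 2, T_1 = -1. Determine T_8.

821

T_2 = 3·(-1) - 4·2 = -11
T_3 = 3·(-11) - 4·(-1) = -29
T_4 = 3·(-29) - 4·(-11) = -43
T_5 = 3·(-43) - 4·(-29) = -13
T_6 = 3·(-13) - 4·(-43) = 133
T_7 = 3·133 - 4·(-13) = 451
T_8 = 3·451 - 4·133 = 821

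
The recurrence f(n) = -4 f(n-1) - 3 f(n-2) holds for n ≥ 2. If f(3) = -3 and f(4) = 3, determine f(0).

Rearranging, f(n-2) = (f(n) + 4 f(n-1)) / -3.
f(2) = (3 + 4(-3)) / -3 = -9/-3 = 3
f(1) = (-3 + 4(3)) / -3 = 9/-3 = -3
f(0) = (3 + 4(-3)) / -3 = -9/-3 = 3

3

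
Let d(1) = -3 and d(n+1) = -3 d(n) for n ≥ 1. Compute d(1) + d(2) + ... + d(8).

4920

d(2) = -3·(-3) = 9
d(3) = -3·9 = -27
d(4) = -3·(-27) = 81
d(5) = -3·81 = -243
d(6) = -3·(-243) = 729
d(7) = -3·729 = -2187
d(8) = -3·(-2187) = 6561
Sum = (-3) + 9 + (-27) + 81 + (-243) + 729 + (-2187) + 6561 = 4920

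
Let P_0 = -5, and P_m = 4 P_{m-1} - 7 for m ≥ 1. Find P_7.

P_1 = 4·(-5) - 7 = -27
P_2 = 4·(-27) - 7 = -115
P_3 = 4·(-115) - 7 = -467
P_4 = 4·(-467) - 7 = -1875
P_5 = 4·(-1875) - 7 = -7507
P_6 = 4·(-7507) - 7 = -30035
P_7 = 4·(-30035) - 7 = -120147

-120147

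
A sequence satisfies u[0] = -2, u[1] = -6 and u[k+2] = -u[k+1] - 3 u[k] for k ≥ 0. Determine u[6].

u[2] = -(-6) - 3(-2) = 12
u[3] = -12 - 3(-6) = 6
u[4] = -6 - 3(12) = -42
u[5] = -(-42) - 3(6) = 24
u[6] = -24 - 3(-42) = 102

102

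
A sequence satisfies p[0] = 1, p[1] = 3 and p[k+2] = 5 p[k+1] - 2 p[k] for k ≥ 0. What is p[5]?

p[2] = 5(3) - 2(1) = 13
p[3] = 5(13) - 2(3) = 59
p[4] = 5(59) - 2(13) = 269
p[5] = 5(269) - 2(59) = 1227

1227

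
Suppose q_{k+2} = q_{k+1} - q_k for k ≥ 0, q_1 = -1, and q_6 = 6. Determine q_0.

Let q_0 = x.
q_2 = -1 - x
q_3 = -x
q_4 = 1
q_5 = 1 + x
q_6 = x
So x = 6, giving x = 6.

6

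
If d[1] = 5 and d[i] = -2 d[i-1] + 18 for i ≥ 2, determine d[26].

33554438

The fixed point is 18/(1 + 2) = 6, so d[i] - 6 = -2(d[i-1] - 6).
Hence d[i] = -1·(-2)^{i-1} + 6.
d[26] = -1·(-2)^{25} + 6 = -1·-33554432 + 6 = 33554438.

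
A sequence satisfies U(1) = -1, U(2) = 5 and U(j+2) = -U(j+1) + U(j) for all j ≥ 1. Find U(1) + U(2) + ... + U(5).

-8

U(3) = -5 + (-1) = -6
U(4) = -(-6) + 5 = 11
U(5) = -11 + (-6) = -17
Sum = (-1) + 5 + (-6) + 11 + (-17) = -8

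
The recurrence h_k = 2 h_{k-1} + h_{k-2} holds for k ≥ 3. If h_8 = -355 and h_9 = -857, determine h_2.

-5

Rearranging, h_{k-2} = h_k - 2 h_{k-1}.
h_7 = -857 - 2·(-355) = -147
h_6 = -355 - 2·(-147) = -61
h_5 = -147 - 2·(-61) = -25
h_4 = -61 - 2·(-25) = -11
h_3 = -25 - 2·(-11) = -3
h_2 = -11 - 2·(-3) = -5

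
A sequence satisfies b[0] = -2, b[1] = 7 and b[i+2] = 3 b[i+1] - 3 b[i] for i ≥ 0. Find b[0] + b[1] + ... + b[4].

b[2] = 3*7 - 3*(-2) = 27
b[3] = 3*27 - 3*7 = 60
b[4] = 3*60 - 3*27 = 99
Sum = (-2) + 7 + 27 + 60 + 99 = 191

191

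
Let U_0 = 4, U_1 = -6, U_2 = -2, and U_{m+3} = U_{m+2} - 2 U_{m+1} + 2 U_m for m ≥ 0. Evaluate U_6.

-14

U_3 = (-2) - 2·(-6) + 2·4 = 18
U_4 = 18 - 2·(-2) + 2·(-6) = 10
U_5 = 10 - 2·18 + 2·(-2) = -30
U_6 = (-30) - 2·10 + 2·18 = -14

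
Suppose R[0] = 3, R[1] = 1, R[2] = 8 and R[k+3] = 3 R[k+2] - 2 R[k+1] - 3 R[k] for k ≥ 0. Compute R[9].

R[3] = 3(8) - 2(1) - 3(3) = 13
R[4] = 3(13) - 2(8) - 3(1) = 20
R[5] = 3(20) - 2(13) - 3(8) = 10
R[6] = 3(10) - 2(20) - 3(13) = -49
R[7] = 3(-49) - 2(10) - 3(20) = -227
R[8] = 3(-227) - 2(-49) - 3(10) = -613
R[9] = 3(-613) - 2(-227) - 3(-49) = -1238

-1238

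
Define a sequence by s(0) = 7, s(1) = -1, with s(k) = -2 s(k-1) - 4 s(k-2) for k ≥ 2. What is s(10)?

-512

s(2) = -2*(-1) - 4*7 = -26
s(3) = -2*(-26) - 4*(-1) = 56
s(4) = -2*56 - 4*(-26) = -8
s(5) = -2*(-8) - 4*56 = -208
s(6) = -2*(-208) - 4*(-8) = 448
s(7) = -2*448 - 4*(-208) = -64
s(8) = -2*(-64) - 4*448 = -1664
s(9) = -2*(-1664) - 4*(-64) = 3584
s(10) = -2*3584 - 4*(-1664) = -512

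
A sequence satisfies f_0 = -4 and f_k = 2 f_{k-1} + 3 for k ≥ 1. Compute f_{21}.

-2097155

The fixed point is 3/(1 - 2) = -3, so f_k + 3 = 2(f_{k-1} + 3).
Hence f_k = -1·2^k - 3.
f_{21} = -1·2^{21} - 3 = -1·2097152 - 3 = -2097155.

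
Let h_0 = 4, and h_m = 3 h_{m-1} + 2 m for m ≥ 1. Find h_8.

h_1 = 3*4 + 2 = 14
h_2 = 3*14 + 4 = 46
h_3 = 3*46 + 6 = 144
h_4 = 3*144 + 8 = 440
h_5 = 3*440 + 10 = 1330
h_6 = 3*1330 + 12 = 4002
h_7 = 3*4002 + 14 = 12020
h_8 = 3*12020 + 16 = 36076

36076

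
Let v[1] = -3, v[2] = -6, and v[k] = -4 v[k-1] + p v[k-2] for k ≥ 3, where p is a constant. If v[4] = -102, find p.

-1

v[3] = 24 - 3p
v[4] = -96 + 6p
So -96 + 6p = -102, giving p = -1.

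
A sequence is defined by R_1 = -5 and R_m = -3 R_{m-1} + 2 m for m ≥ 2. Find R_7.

-4279

R_2 = -3(-5) + 4 = 19
R_3 = -3(19) + 6 = -51
R_4 = -3(-51) + 8 = 161
R_5 = -3(161) + 10 = -473
R_6 = -3(-473) + 12 = 1431
R_7 = -3(1431) + 14 = -4279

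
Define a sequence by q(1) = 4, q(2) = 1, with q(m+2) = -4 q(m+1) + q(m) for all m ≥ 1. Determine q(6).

q(3) = -4(1) + 4 = 0
q(4) = -4(0) + 1 = 1
q(5) = -4(1) + 0 = -4
q(6) = -4(-4) + 1 = 17

17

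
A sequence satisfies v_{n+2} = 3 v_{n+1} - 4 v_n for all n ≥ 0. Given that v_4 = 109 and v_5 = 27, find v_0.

Rearranging, v_{n-2} = (v_n - 3 v_{n-1}) / -4.
v_3 = (27 - 3*109) / -4 = -300/-4 = 75
v_2 = (109 - 3*75) / -4 = -116/-4 = 29
v_1 = (75 - 3*29) / -4 = -12/-4 = 3
v_0 = (29 - 3*3) / -4 = 20/-4 = -5

-5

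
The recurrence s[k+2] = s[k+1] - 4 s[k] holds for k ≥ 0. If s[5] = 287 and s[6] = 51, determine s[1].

7

Rearranging, s[k-2] = (s[k] - s[k-1]) / -4.
s[4] = (51 - 287) / -4 = -236/-4 = 59
s[3] = (287 - 59) / -4 = 228/-4 = -57
s[2] = (59 - (-57)) / -4 = 116/-4 = -29
s[1] = (-57 - (-29)) / -4 = -28/-4 = 7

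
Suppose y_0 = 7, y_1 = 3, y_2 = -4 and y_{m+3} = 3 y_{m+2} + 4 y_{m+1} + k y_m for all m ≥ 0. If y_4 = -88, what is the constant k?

y_3 = 7k
y_4 = -16 + 24k
So -16 + 24k = -88, giving k = -3.

-3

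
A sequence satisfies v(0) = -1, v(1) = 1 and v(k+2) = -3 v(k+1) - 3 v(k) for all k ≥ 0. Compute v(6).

v(2) = -3·1 - 3·(-1) = 0
v(3) = -3·0 - 3·1 = -3
v(4) = -3·(-3) - 3·0 = 9
v(5) = -3·9 - 3·(-3) = -18
v(6) = -3·(-18) - 3·9 = 27

27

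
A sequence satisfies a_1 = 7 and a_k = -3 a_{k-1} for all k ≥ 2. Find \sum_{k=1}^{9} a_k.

a_2 = -3(7) = -21
a_3 = -3(-21) = 63
a_4 = -3(63) = -189
a_5 = -3(-189) = 567
a_6 = -3(567) = -1701
a_7 = -3(-1701) = 5103
a_8 = -3(5103) = -15309
a_9 = -3(-15309) = 45927
Sum = 7 + (-21) + 63 + (-189) + 567 + (-1701) + 5103 + (-15309) + 45927 = 34447

34447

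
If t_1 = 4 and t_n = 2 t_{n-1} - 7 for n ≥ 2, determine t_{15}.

The fixed point is -7/(1 - 2) = 7, so t_n - 7 = 2(t_{n-1} - 7).
Hence t_n = -3·2^{n-1} + 7.
t_{15} = -3·2^{14} + 7 = -3·16384 + 7 = -49145.

-49145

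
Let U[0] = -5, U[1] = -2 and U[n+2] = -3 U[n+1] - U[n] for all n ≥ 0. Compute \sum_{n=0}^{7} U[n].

-1071

U[2] = -3(-2) - (-5) = 11
U[3] = -3(11) - (-2) = -31
U[4] = -3(-31) - 11 = 82
U[5] = -3(82) - (-31) = -215
U[6] = -3(-215) - 82 = 563
U[7] = -3(563) - (-215) = -1474
Sum = (-5) + (-2) + 11 + (-31) + 82 + (-215) + 563 + (-1474) = -1071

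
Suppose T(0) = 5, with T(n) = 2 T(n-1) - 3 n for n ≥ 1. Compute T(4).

T(1) = 2(5) - 3 = 7
T(2) = 2(7) - 6 = 8
T(3) = 2(8) - 9 = 7
T(4) = 2(7) - 12 = 2

2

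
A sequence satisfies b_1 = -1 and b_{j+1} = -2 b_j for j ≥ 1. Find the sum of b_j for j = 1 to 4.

b_2 = -2(-1) = 2
b_3 = -2(2) = -4
b_4 = -2(-4) = 8
Sum = (-1) + 2 + (-4) + 8 = 5

5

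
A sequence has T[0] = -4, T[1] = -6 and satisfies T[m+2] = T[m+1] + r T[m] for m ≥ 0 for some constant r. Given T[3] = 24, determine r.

T[2] = -6 - 4r
T[3] = -6 - 10r
So -6 - 10r = 24, giving r = -3.

-3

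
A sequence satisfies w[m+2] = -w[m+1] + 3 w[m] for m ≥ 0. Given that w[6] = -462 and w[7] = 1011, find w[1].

3

Rearranging, w[m-2] = (w[m] + w[m-1]) / 3.
w[5] = (1011 + (-462)) / 3 = 549/3 = 183
w[4] = (-462 + 183) / 3 = -279/3 = -93
w[3] = (183 + (-93)) / 3 = 90/3 = 30
w[2] = (-93 + 30) / 3 = -63/3 = -21
w[1] = (30 + (-21)) / 3 = 9/3 = 3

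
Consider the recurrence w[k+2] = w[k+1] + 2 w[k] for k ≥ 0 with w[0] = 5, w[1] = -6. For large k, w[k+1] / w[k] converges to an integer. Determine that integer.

2

The characteristic equation is r^2 - r - 2 = 0, which factors as (r - 2)(r + 1) = 0.
So the roots are 2 and -1. Since |2| > |-1| and the coefficient of 2^k is non-zero, the ratio tends to 2.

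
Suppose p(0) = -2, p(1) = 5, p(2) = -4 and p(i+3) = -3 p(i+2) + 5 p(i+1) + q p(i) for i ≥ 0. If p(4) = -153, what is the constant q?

p(3) = 37 - 2q
p(4) = -131 + 11q
So -131 + 11q = -153, giving q = -2.

-2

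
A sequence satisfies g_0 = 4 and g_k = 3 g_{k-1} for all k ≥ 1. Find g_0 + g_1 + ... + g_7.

g_1 = 3·4 = 12
g_2 = 3·12 = 36
g_3 = 3·36 = 108
g_4 = 3·108 = 324
g_5 = 3·324 = 972
g_6 = 3·972 = 2916
g_7 = 3·2916 = 8748
Sum = 4 + 12 + 36 + 108 + 324 + 972 + 2916 + 8748 = 13120

13120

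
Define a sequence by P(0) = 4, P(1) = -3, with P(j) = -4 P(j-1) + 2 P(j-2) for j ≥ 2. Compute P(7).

P(2) = -4·(-3) + 2·4 = 20
P(3) = -4·20 + 2·(-3) = -86
P(4) = -4·(-86) + 2·20 = 384
P(5) = -4·384 + 2·(-86) = -1708
P(6) = -4·(-1708) + 2·384 = 7600
P(7) = -4·7600 + 2·(-1708) = -33816

-33816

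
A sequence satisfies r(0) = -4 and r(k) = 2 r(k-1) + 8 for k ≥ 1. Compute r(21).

The fixed point is 8/(1 - 2) = -8, so r(k) + 8 = 2(r(k-1) + 8).
Hence r(k) = 4·2^k - 8.
r(21) = 4·2^{21} - 8 = 4·2097152 - 8 = 8388600.

8388600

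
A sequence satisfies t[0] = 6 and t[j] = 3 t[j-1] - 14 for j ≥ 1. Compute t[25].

-847288609436

The fixed point is -14/(1 - 3) = 7, so t[j] - 7 = 3(t[j-1] - 7).
Hence t[j] = -1·3^j + 7.
t[25] = -1·3^{25} + 7 = -1·847288609443 + 7 = -847288609436.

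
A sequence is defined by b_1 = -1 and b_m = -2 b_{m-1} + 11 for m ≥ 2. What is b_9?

b_2 = -2·(-1) + 11 = 13
b_3 = -2·13 + 11 = -15
b_4 = -2·(-15) + 11 = 41
b_5 = -2·41 + 11 = -71
b_6 = -2·(-71) + 11 = 153
b_7 = -2·153 + 11 = -295
b_8 = -2·(-295) + 11 = 601
b_9 = -2·601 + 11 = -1191

-1191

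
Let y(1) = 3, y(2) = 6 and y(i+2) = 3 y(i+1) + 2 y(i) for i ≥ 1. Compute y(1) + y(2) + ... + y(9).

67089

y(3) = 3(6) + 2(3) = 24
y(4) = 3(24) + 2(6) = 84
y(5) = 3(84) + 2(24) = 300
y(6) = 3(300) + 2(84) = 1068
y(7) = 3(1068) + 2(300) = 3804
y(8) = 3(3804) + 2(1068) = 13548
y(9) = 3(13548) + 2(3804) = 48252
Sum = 3 + 6 + 24 + 84 + 300 + 1068 + 3804 + 13548 + 48252 = 67089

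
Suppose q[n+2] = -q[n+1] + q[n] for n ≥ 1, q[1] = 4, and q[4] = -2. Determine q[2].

Let q[2] = x.
q[3] = 4 - x
q[4] = -4 + 2x
So -4 + 2x = -2, giving x = 1.

1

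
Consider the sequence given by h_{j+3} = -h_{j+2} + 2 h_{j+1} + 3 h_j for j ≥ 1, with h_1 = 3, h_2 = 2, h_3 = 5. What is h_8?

h_4 = -5 + 2(2) + 3(3) = 8
h_5 = -8 + 2(5) + 3(2) = 8
h_6 = -8 + 2(8) + 3(5) = 23
h_7 = -23 + 2(8) + 3(8) = 17
h_8 = -17 + 2(23) + 3(8) = 53

53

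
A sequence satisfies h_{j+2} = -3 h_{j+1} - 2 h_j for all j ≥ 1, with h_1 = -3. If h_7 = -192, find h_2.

Let h_2 = z.
h_3 = 6 - 3z
h_4 = -18 + 7z
h_5 = 42 - 15z
h_6 = -90 + 31z
h_7 = 186 - 63z
So 186 - 63z = -192, giving z = 6.

6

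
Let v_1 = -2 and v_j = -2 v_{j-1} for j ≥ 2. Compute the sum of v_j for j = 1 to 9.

-342

v_2 = -2·(-2) = 4
v_3 = -2·4 = -8
v_4 = -2·(-8) = 16
v_5 = -2·16 = -32
v_6 = -2·(-32) = 64
v_7 = -2·64 = -128
v_8 = -2·(-128) = 256
v_9 = -2·256 = -512
Sum = (-2) + 4 + (-8) + 16 + (-32) + 64 + (-128) + 256 + (-512) = -342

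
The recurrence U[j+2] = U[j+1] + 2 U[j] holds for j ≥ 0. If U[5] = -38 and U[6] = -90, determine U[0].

-6

Rearranging, U[j-2] = (U[j] - U[j-1]) / 2.
U[4] = (-90 - (-38)) / 2 = -52/2 = -26
U[3] = (-38 - (-26)) / 2 = -12/2 = -6
U[2] = (-26 - (-6)) / 2 = -20/2 = -10
U[1] = (-6 - (-10)) / 2 = 4/2 = 2
U[0] = (-10 - 2) / 2 = -12/2 = -6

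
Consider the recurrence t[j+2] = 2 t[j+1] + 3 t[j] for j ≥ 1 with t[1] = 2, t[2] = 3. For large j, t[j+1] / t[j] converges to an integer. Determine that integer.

3

The characteristic equation is r^2 - 2r - 3 = 0, which factors as (r - 3)(r + 1) = 0.
So the roots are 3 and -1. Since |3| > |-1| and the coefficient of 3^j is non-zero, the ratio tends to 3.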